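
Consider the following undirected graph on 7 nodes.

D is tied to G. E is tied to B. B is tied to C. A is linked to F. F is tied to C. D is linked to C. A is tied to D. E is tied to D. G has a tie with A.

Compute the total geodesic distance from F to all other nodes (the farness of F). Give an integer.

Distances from F: A:1, B:2, C:1, D:2, E:3, G:2.
Sum = 1 + 2 + 1 + 2 + 3 + 2 = 11.

11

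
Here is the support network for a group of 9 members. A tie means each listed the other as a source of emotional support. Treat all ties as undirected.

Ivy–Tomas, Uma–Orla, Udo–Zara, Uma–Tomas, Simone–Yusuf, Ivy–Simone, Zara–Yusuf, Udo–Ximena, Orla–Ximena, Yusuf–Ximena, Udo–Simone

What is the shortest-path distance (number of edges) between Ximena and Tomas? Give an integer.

One shortest route is Ximena – Orla – Uma – Tomas, which uses 3 edges, and at distance 2 from Ximena we only reach {Simone, Uma, Zara}, which does not include Tomas. So d(Ximena,Tomas) = 3.

3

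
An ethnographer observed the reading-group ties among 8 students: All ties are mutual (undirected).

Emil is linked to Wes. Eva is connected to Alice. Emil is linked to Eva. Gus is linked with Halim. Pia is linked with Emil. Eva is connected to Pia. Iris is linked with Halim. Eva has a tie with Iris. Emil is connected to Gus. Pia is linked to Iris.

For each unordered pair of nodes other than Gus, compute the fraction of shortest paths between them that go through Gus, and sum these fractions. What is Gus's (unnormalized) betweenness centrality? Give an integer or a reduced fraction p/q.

Pairs whose geodesics pass through Gus — Emil–Halim: 1; Wes–Halim: 1.
All other pairs contribute 0.
Summing the contributions gives betweenness(Gus) = 2.

2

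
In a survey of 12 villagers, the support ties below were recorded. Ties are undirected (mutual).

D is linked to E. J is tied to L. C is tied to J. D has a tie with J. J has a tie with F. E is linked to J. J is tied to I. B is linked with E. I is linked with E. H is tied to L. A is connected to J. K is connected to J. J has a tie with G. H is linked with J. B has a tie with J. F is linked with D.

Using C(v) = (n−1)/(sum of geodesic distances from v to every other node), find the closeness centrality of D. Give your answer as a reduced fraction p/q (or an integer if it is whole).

11/19

Distances from D: A:2, B:2, C:2, E:1, F:1, G:2, H:2, I:2, J:1, K:2, L:2. Sum = 19.
n = 12, so closeness = 11/19.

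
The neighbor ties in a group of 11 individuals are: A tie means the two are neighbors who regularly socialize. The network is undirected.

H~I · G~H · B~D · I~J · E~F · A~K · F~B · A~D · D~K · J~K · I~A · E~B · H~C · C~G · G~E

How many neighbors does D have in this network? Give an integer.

3

D is directly tied to A, B, and K. That is 3 neighbors, so the degree of D is 3.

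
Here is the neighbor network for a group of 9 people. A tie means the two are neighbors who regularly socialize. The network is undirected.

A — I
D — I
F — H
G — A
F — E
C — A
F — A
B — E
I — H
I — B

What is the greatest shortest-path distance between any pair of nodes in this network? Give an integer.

Eccentricity of each node (its greatest distance to any other): A:2, B:3, C:3, D:3, E:3, F:3, G:3, H:3, I:2.
The maximum eccentricity is 3, realized for instance by the pair F–D via F – A – I – D. So the diameter is 3.

3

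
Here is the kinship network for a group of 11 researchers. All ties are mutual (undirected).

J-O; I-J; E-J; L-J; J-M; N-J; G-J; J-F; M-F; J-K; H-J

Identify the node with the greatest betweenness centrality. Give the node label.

J

Unnormalized betweenness of each node: E:0, F:0, G:0, H:0, I:0, J:44, K:0, L:0, M:0, N:0, O:0.
J has the largest value, 44, making it the main broker — the node through which the most shortest paths run.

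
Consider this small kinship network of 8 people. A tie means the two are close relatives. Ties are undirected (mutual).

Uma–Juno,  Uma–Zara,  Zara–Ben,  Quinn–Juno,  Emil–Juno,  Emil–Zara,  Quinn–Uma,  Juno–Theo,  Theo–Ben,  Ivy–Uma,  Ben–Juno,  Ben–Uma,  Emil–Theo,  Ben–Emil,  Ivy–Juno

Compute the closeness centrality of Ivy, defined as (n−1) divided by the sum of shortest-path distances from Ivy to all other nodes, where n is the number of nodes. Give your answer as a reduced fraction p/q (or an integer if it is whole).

7/12

Distances from Ivy: Ben:2, Emil:2, Juno:1, Quinn:2, Theo:2, Uma:1, Zara:2. Sum = 12.
n = 8, so closeness = 7/12.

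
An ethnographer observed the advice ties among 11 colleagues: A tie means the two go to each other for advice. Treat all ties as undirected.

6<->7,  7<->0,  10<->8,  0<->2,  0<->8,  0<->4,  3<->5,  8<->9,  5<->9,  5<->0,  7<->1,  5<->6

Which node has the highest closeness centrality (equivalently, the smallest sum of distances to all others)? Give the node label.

0

Farness (sum of distances to all others) for each node — 0:15, 1:29, 2:24, 3:27, 4:24, 5:18, 6:23, 7:20, 8:20, 9:23, 10:29.
The smallest farness is 15, for 0, so 0 has the highest closeness.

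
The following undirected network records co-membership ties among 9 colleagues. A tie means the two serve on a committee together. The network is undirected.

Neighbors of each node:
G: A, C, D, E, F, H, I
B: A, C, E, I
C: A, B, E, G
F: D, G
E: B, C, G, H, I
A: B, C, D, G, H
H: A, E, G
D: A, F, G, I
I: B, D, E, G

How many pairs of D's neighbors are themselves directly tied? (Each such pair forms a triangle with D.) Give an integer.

D's neighbors: A, F, G, and I.
Neighbor pairs that are themselves tied: D–A–G; D–F–G; D–G–I. Each forms one triangle with D, for 3 in total.

3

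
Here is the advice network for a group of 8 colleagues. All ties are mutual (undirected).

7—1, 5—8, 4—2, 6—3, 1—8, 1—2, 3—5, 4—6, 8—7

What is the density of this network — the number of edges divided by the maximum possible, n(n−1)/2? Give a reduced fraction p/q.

There are 9 edges and 8 nodes, so the maximum possible is C(8,2) = 28.
Density = 9/28.

9/28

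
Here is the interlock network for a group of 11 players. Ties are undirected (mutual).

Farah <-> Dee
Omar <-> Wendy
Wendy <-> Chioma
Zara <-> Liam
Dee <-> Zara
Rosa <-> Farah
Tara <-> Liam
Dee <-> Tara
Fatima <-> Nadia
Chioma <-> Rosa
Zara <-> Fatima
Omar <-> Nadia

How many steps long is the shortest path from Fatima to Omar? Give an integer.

2

One shortest route is Fatima – Nadia – Omar, which uses 2 edges, and Fatima and Omar are not directly tied, so nothing shorter exists. So d(Fatima,Omar) = 2.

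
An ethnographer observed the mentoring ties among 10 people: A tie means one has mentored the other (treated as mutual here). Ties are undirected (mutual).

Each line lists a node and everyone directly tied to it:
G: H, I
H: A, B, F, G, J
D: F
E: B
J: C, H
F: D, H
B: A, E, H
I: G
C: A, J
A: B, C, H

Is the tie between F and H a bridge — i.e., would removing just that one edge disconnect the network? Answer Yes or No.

Without the F–H edge there is no alternate route between F and H, so the network disconnects. It is a bridge.

Yes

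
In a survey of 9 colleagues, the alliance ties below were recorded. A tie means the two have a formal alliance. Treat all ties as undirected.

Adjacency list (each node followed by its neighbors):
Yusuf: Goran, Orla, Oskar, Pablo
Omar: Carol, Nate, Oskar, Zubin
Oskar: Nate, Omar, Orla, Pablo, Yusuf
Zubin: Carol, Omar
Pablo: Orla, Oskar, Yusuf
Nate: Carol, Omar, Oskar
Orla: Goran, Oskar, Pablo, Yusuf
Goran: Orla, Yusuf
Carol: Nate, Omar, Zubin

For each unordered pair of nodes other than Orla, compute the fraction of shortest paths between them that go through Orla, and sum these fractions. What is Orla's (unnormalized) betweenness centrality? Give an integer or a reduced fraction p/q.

Pairs whose geodesics pass through Orla — Oskar–Goran: 1/2; Goran–Pablo: 1/2; Goran–Omar: 1/2; Goran–Nate: 1/2; Goran–Zubin: 1/2; Goran–Carol: 2/4.
All other pairs contribute 0.
Summing the contributions gives betweenness(Orla) = 3.

3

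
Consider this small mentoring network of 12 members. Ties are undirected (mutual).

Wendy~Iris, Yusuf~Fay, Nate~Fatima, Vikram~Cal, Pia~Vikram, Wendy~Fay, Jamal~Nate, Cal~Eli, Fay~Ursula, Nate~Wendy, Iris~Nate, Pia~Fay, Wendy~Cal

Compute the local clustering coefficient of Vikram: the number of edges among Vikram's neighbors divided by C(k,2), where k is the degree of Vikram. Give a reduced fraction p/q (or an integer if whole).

Vikram's neighbors: Cal and Pia (k = 2).
Possible neighbor pairs: C(2,2) = 1. Edges among them: none → e = 0.
Clustering(Vikram) = 0/1.

0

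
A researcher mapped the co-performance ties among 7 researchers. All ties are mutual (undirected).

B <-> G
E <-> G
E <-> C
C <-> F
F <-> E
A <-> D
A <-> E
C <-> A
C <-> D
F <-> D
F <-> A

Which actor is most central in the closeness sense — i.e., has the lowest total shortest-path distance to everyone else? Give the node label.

E

Farness (sum of distances to all others) for each node — A:9, B:16, C:9, D:12, E:8, F:9, G:11.
The smallest farness is 8, for E, so E has the highest closeness.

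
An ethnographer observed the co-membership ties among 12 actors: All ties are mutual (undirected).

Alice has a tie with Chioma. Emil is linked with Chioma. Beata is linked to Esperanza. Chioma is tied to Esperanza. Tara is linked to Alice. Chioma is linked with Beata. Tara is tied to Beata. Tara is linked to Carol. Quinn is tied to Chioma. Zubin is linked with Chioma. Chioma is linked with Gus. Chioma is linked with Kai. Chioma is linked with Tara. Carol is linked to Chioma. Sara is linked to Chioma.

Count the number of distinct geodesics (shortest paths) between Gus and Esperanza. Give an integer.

1

The shortest distance is 2, and the only length-2 path is Gus–Chioma–Esperanza. So there is exactly 1 shortest path.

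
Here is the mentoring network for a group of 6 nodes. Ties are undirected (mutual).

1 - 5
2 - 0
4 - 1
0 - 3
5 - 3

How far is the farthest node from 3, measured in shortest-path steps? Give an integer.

Distances from 3: 0:1, 1:2, 2:2, 4:3, 5:1.
The largest is 3 (to 4), so the eccentricity of 3 is 3.

3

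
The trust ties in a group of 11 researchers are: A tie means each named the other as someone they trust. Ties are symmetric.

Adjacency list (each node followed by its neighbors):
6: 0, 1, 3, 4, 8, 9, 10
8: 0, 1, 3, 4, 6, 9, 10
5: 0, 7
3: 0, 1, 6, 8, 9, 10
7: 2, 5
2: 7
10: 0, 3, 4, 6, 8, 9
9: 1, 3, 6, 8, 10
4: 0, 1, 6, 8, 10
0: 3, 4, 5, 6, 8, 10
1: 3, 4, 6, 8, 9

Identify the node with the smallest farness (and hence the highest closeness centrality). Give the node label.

0

Farness (sum of distances to all others) for each node — 0:15, 1:21, 2:36, 3:17, 4:18, 5:20, 6:16, 7:27, 8:16, 9:21, 10:17.
The smallest farness is 15, for 0, so 0 has the highest closeness.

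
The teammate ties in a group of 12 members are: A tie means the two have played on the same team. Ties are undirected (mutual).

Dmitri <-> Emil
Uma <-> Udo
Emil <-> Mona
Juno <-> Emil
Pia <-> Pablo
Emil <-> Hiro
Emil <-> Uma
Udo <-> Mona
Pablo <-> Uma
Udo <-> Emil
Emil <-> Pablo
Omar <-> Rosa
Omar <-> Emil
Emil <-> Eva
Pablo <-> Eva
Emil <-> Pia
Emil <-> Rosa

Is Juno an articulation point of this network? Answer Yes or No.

No

Even without Juno, every remaining node can still reach every other (the residual graph is connected), so Juno is not a cut vertex.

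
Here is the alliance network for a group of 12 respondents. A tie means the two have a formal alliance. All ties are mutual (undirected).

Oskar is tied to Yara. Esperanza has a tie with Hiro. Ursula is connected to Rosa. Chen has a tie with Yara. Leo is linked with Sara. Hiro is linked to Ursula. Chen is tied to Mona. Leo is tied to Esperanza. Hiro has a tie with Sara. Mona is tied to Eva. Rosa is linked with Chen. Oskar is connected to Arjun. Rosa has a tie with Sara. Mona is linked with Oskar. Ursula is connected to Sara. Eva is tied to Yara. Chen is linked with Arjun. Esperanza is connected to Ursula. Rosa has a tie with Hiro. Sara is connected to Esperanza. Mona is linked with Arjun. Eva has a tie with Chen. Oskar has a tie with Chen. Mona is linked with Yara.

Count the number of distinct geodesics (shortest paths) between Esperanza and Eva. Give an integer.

The shortest distance is 4. The length-4 paths are: Esperanza–Sara–Rosa–Chen–Eva; Esperanza–Ursula–Rosa–Chen–Eva; Esperanza–Hiro–Rosa–Chen–Eva.
That gives 3 distinct shortest paths.

3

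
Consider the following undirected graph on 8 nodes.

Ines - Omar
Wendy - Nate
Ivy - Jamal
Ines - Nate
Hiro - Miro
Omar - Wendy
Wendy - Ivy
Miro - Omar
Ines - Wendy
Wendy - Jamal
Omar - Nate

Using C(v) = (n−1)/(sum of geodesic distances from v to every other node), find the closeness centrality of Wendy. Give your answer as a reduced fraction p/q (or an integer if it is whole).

Distances from Wendy: Hiro:3, Ines:1, Ivy:1, Jamal:1, Miro:2, Nate:1, Omar:1. Sum = 10.
n = 8, so closeness = 7/10.

7/10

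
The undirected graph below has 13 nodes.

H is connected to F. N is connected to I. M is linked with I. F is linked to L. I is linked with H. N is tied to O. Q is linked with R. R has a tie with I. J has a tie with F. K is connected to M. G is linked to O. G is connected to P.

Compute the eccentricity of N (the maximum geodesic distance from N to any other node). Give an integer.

4

Distances from N: F:3, G:2, H:2, I:1, J:4, K:3, L:4, M:2, O:1, P:3, Q:3, R:2.
The largest is 4 (to L and J), so the eccentricity of N is 4.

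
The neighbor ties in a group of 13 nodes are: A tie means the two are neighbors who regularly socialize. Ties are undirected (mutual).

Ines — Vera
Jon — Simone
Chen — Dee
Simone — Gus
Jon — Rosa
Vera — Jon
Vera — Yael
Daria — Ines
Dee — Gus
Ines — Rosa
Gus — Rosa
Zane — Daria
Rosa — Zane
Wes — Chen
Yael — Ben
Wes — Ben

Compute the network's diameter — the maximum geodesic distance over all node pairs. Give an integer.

Eccentricity of each node (its greatest distance to any other): Ben:5, Chen:5, Daria:5, Dee:4, Gus:4, Ines:4, Jon:4, Rosa:4, Simone:4, Vera:4, Wes:5, Yael:4, Zane:5.
The maximum eccentricity is 5, realized for instance by the pair Wes–Daria via Wes – Ben – Yael – Vera – Ines – Daria. So the diameter is 5.

5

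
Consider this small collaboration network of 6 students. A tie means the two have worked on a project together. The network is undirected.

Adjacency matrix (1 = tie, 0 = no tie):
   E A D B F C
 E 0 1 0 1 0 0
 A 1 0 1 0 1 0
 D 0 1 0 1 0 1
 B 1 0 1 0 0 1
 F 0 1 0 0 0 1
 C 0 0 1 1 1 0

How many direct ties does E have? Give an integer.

E is directly tied to A and B. That is 2 neighbors, so the degree of E is 2.

2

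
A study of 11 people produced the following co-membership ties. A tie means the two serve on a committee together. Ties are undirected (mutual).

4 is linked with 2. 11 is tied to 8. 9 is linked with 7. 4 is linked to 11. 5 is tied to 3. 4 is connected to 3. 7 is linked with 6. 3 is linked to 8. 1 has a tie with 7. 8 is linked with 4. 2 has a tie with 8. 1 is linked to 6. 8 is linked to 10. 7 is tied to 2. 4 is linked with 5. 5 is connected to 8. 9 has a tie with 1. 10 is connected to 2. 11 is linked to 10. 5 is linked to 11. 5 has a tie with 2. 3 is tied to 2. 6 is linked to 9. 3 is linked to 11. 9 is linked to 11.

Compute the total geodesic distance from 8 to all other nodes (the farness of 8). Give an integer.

16

Distances from 8: 1:3, 2:1, 3:1, 4:1, 5:1, 6:3, 7:2, 9:2, 10:1, 11:1.
Sum = 3 + 1 + 1 + 1 + 1 + 3 + 2 + 2 + 1 + 1 = 16.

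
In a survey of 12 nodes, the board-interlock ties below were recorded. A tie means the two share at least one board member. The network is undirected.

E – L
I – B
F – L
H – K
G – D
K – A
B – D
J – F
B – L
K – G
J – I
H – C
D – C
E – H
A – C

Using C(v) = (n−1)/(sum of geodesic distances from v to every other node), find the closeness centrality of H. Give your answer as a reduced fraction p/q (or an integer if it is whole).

Distances from H: A:2, B:3, C:1, D:2, E:1, F:3, G:2, I:4, J:4, K:1, L:2. Sum = 25.
n = 12, so closeness = 11/25.

11/25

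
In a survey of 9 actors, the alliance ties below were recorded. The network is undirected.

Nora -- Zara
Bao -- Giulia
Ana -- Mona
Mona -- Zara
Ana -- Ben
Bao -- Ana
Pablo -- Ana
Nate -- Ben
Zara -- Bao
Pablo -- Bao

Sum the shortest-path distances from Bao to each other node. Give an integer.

13

Distances from Bao: Ana:1, Ben:2, Giulia:1, Mona:2, Nate:3, Nora:2, Pablo:1, Zara:1.
Sum = 1 + 2 + 1 + 2 + 3 + 2 + 1 + 1 = 13.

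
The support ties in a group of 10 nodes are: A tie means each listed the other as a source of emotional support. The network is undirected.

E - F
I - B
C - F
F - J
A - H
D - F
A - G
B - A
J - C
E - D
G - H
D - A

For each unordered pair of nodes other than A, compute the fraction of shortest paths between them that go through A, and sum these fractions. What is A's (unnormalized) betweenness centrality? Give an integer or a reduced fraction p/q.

Pairs whose geodesics pass through A — F–B: 1; F–G: 1; F–H: 1; F–I: 1; D–B: 1; D–G: 1; D–H: 1; D–I: 1; E–B: 1; E–G: 1; E–H: 1; E–I: 1; J–B: 1; J–G: 1 … (+10 more pairs).
All other pairs contribute 0.
Summing the contributions gives betweenness(A) = 24.

24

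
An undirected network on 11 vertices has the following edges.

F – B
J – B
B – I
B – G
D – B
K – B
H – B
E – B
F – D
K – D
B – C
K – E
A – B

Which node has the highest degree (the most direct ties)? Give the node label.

Degrees — A:1, B:10, C:1, D:3, E:2, F:2, G:1, H:1, I:1, J:1, K:3.
The maximum is 10, attained only by B.

B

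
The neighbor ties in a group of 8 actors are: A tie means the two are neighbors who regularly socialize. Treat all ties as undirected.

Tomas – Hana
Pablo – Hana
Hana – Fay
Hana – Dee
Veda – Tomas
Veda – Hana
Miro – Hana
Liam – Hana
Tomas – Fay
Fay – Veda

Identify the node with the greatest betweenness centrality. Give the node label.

Hana

Unnormalized betweenness of each node: Dee:0, Fay:0, Hana:18, Liam:0, Miro:0, Pablo:0, Tomas:0, Veda:0.
Hana has the largest value, 18, making it the main broker — the node through which the most shortest paths run.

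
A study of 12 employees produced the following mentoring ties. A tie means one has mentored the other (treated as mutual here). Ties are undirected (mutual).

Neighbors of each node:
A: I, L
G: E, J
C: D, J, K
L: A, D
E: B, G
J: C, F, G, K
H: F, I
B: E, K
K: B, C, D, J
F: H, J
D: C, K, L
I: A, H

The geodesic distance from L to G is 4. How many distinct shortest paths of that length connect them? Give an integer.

The shortest distance is 4. The length-4 paths are: L–D–C–J–G; L–D–K–J–G.
That gives 2 distinct shortest paths.

2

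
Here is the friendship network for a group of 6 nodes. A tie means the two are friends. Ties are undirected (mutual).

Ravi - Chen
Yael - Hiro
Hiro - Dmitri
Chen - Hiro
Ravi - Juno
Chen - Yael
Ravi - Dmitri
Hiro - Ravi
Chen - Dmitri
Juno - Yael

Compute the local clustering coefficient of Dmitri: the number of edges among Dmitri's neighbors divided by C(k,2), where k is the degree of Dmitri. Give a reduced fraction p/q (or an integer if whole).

Dmitri's neighbors: Chen, Hiro, and Ravi (k = 3).
Possible neighbor pairs: C(3,2) = 3. Edges among them: Chen–Hiro, Chen–Ravi, Hiro–Ravi → e = 3.
Clustering(Dmitri) = 3/3 = 1.

1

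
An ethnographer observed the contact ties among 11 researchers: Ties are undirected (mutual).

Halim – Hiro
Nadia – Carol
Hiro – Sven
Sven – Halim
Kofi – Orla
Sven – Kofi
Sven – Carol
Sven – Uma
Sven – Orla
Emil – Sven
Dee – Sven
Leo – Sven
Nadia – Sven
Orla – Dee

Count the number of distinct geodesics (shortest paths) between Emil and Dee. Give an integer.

The shortest distance is 2, and the only length-2 path is Emil–Sven–Dee. So there is exactly 1 shortest path.

1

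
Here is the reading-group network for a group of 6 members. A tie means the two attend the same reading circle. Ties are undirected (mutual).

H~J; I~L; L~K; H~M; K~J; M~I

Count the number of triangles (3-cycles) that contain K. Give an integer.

K's neighbors are J and L, but none of them are tied to each other, so no triangle contains K.

0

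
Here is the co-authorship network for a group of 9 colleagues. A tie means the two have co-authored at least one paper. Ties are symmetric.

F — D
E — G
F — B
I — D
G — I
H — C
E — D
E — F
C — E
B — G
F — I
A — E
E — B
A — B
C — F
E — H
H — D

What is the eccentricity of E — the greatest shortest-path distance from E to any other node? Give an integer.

2

Distances from E: A:1, B:1, C:1, D:1, F:1, G:1, H:1, I:2.
The largest is 2 (to I), so the eccentricity of E is 2.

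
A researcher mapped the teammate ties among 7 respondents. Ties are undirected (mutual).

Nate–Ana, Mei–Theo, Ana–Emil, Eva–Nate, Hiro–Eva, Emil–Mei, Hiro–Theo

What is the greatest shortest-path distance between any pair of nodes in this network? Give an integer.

Eccentricity of each node (its greatest distance to any other): Ana:3, Emil:3, Eva:3, Hiro:3, Mei:3, Nate:3, Theo:3.
The maximum eccentricity is 3, realized for instance by the pair Nate–Mei via Nate – Ana – Emil – Mei. So the diameter is 3.

3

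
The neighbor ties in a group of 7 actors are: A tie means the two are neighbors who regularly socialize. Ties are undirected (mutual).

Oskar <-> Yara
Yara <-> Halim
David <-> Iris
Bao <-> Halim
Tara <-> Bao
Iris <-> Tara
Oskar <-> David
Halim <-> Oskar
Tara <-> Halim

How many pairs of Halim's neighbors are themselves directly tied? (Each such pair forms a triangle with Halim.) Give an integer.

2

Halim's neighbors: Bao, Oskar, Tara, and Yara.
Neighbor pairs that are themselves tied: Halim–Bao–Tara; Halim–Oskar–Yara. Each forms one triangle with Halim, for 2 in total.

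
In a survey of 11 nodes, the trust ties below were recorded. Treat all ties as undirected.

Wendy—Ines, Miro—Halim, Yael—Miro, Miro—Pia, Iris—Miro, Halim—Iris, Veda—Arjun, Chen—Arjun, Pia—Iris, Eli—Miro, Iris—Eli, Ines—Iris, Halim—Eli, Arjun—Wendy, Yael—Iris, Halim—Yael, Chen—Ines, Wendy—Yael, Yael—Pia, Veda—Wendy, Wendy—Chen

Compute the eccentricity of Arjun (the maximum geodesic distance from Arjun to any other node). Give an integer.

4

Distances from Arjun: Chen:1, Eli:4, Halim:3, Ines:2, Iris:3, Miro:3, Pia:3, Veda:1, Wendy:1, Yael:2.
The largest is 4 (to Eli), so the eccentricity of Arjun is 4.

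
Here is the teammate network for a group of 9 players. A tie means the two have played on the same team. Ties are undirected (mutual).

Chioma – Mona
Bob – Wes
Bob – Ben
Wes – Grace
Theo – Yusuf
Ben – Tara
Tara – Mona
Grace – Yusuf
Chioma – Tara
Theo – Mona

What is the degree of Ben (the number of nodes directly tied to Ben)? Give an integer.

Ben is directly tied to Bob and Tara. That is 2 neighbors, so the degree of Ben is 2.

2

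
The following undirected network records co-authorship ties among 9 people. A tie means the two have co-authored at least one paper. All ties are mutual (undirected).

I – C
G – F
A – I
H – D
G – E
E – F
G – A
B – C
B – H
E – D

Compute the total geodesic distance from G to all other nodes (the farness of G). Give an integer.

17

Distances from G: A:1, B:4, C:3, D:2, E:1, F:1, H:3, I:2.
Sum = 1 + 4 + 3 + 2 + 1 + 1 + 3 + 2 = 17.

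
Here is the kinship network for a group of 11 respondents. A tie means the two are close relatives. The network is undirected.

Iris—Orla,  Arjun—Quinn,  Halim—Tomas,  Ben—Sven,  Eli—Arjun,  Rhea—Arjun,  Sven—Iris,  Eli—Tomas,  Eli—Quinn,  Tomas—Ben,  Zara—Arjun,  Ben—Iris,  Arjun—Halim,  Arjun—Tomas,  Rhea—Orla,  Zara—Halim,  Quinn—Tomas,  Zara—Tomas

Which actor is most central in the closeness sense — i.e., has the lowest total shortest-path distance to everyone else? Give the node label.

Tomas

Farness (sum of distances to all others) for each node — Arjun:16, Ben:18, Eli:20, Halim:20, Iris:22, Orla:23, Quinn:20, Rhea:20, Sven:24, Tomas:15, Zara:20.
The smallest farness is 15, for Tomas, so Tomas has the highest closeness.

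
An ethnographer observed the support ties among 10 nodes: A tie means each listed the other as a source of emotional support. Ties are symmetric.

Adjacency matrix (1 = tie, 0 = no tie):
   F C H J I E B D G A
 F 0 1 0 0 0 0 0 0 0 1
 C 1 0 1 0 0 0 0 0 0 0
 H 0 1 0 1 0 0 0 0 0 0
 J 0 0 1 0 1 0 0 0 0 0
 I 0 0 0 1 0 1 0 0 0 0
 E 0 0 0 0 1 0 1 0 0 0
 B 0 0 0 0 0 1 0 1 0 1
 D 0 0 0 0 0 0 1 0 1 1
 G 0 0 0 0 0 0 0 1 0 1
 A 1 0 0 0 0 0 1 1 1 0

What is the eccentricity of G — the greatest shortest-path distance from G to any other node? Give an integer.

Distances from G: A:1, B:2, C:3, D:1, E:3, F:2, H:4, I:4, J:5.
The largest is 5 (to J), so the eccentricity of G is 5.

5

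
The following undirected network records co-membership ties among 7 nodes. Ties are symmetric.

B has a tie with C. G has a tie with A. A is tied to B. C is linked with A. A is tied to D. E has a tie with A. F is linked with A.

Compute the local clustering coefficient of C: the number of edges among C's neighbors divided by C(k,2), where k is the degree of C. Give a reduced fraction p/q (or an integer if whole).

C's neighbors: A and B (k = 2).
Possible neighbor pairs: C(2,2) = 1. Edges among them: A–B → e = 1.
Clustering(C) = 1/1.

1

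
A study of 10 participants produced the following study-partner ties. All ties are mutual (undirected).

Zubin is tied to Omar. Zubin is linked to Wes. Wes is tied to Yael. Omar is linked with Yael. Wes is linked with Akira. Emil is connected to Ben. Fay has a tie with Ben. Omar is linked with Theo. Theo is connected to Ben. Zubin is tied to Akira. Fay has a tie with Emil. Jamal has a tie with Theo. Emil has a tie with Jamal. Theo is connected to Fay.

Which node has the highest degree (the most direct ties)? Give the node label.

Degrees — Akira:2, Ben:3, Emil:3, Fay:3, Jamal:2, Omar:3, Theo:4, Wes:3, Yael:2, Zubin:3.
The maximum is 4, attained only by Theo.

Theo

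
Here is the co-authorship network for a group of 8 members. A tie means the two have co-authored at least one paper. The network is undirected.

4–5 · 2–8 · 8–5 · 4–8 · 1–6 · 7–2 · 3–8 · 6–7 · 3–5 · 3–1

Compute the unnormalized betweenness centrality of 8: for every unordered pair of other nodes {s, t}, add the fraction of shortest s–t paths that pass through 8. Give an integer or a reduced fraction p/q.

23/3

Pairs whose geodesics pass through 8 — 6–4: 2/3; 1–4: 1/2; 1–2: 1/2; 3–4: 1/2; 3–2: 1; 3–7: 1/2; 5–2: 1; 5–7: 1; 4–2: 1; 4–7: 1.
All other pairs contribute 0.
Summing the contributions gives betweenness(8) = 23/3.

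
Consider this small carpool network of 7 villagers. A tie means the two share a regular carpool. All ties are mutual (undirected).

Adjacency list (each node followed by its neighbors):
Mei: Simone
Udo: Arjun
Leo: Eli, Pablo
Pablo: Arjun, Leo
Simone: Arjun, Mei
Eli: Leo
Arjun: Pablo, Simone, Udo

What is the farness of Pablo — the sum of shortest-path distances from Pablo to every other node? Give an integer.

11

Distances from Pablo: Arjun:1, Eli:2, Leo:1, Mei:3, Simone:2, Udo:2.
Sum = 1 + 2 + 1 + 3 + 2 + 2 = 11.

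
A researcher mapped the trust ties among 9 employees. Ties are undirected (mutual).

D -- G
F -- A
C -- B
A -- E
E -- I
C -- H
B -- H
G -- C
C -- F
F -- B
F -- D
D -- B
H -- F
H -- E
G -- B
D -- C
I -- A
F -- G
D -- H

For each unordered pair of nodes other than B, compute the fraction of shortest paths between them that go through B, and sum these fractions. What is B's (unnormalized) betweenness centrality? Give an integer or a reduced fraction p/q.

Pairs whose geodesics pass through B — E–G: 1/5; H–G: 1/4.
All other pairs contribute 0.
Summing the contributions gives betweenness(B) = 9/20.

9/20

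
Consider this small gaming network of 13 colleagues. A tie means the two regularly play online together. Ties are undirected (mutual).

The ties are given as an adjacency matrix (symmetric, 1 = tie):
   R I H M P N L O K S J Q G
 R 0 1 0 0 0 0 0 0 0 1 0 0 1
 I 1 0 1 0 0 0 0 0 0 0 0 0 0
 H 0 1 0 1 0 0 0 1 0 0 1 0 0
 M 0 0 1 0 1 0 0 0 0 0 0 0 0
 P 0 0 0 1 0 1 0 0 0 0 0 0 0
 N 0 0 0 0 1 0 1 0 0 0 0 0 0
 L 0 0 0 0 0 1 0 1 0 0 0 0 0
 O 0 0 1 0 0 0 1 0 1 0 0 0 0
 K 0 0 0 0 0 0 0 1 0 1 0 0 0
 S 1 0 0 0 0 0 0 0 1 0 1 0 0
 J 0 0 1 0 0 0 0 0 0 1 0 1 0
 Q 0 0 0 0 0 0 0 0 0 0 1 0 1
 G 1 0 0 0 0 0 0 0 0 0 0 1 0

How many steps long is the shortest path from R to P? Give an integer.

4

One shortest route is R – I – H – M – P, which uses 4 edges, and at distance 3 from R we only reach {M, O}, which does not include P. So d(R,P) = 4.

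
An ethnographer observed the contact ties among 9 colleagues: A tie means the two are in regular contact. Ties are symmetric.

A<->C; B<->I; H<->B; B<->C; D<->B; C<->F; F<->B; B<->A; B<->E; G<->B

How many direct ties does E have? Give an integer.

E is directly tied to B. That is 1 neighbor, so the degree of E is 1.

1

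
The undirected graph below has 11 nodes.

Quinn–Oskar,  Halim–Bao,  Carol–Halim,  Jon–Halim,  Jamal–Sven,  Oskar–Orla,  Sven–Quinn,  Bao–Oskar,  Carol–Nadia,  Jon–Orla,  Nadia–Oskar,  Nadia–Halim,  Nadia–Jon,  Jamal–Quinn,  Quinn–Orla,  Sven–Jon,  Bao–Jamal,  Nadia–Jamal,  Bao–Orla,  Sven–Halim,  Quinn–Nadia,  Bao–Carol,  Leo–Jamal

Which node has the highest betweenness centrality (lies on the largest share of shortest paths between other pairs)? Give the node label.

Unnormalized betweenness of each node: Bao:35/6, Carol:1/4, Halim:3, Jamal:31/3, Jon:19/12, Leo:0, Nadia:43/6, Orla:5/3, Oskar:11/12, Quinn:15/4, Sven:5/2.
Jamal has the largest value, 31/3, making it the main broker — the node through which the most shortest paths run.

Jamal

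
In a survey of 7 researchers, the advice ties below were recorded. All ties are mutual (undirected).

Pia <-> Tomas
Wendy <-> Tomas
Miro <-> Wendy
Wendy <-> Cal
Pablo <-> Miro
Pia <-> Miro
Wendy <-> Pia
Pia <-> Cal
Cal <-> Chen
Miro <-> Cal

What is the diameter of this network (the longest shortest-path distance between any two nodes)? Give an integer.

3

Eccentricity of each node (its greatest distance to any other): Cal:2, Chen:3, Miro:2, Pablo:3, Pia:2, Tomas:3, Wendy:2.
The maximum eccentricity is 3, realized for instance by the pair Pablo–Chen via Pablo – Miro – Cal – Chen. So the diameter is 3.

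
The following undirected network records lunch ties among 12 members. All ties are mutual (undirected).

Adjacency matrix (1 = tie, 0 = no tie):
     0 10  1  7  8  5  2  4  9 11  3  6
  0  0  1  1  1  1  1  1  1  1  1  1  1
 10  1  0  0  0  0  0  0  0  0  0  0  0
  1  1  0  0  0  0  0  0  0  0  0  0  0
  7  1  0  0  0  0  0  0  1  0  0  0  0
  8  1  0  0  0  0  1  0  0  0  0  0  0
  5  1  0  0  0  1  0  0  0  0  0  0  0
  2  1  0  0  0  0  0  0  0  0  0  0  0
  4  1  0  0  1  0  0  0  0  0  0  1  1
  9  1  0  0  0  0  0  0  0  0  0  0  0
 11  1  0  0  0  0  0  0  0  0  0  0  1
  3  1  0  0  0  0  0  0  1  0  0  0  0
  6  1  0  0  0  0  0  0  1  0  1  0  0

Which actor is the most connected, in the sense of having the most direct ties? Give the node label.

Degrees — 0:11, 1:1, 2:1, 3:2, 4:4, 5:2, 6:3, 7:2, 8:2, 9:1, 10:1, 11:2.
The maximum is 11, attained only by 0.

0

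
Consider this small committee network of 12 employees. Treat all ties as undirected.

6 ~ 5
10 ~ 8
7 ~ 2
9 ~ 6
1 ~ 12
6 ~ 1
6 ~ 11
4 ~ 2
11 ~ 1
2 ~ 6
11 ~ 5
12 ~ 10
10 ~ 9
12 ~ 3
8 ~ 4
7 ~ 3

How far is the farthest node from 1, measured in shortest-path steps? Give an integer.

Distances from 1: 2:2, 3:2, 4:3, 5:2, 6:1, 7:3, 8:3, 9:2, 10:2, 11:1, 12:1.
The largest is 3 (to 7, 4, and 8), so the eccentricity of 1 is 3.

3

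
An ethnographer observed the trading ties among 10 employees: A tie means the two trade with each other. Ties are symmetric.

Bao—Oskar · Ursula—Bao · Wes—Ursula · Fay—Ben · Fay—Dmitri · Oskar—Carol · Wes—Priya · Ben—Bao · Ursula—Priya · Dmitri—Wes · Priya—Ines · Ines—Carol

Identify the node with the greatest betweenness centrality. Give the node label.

Bao

Unnormalized betweenness of each node: Bao:12, Ben:9/2, Carol:5/2, Dmitri:4, Fay:5/2, Ines:4, Oskar:9/2, Priya:15/2, Ursula:7, Wes:15/2.
Bao has the largest value, 12, making it the main broker — the node through which the most shortest paths run.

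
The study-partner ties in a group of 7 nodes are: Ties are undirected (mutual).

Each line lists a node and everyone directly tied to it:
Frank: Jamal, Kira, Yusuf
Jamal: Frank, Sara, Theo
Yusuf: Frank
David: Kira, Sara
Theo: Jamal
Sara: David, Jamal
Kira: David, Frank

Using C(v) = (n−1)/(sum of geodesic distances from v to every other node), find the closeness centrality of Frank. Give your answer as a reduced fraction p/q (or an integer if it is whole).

Distances from Frank: David:2, Jamal:1, Kira:1, Sara:2, Theo:2, Yusuf:1. Sum = 9.
n = 7, so closeness = 6/9 = 2/3.

2/3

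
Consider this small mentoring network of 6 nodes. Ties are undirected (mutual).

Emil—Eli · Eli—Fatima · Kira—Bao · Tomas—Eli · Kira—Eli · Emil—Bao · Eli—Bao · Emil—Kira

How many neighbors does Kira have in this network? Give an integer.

3

Kira is directly tied to Bao, Eli, and Emil. That is 3 neighbors, so the degree of Kira is 3.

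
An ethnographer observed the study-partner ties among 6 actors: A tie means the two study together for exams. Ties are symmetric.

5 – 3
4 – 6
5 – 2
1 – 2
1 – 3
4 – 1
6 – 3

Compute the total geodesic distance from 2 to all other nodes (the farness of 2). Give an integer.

9

Distances from 2: 1:1, 3:2, 4:2, 5:1, 6:3.
Sum = 1 + 2 + 2 + 1 + 3 = 9.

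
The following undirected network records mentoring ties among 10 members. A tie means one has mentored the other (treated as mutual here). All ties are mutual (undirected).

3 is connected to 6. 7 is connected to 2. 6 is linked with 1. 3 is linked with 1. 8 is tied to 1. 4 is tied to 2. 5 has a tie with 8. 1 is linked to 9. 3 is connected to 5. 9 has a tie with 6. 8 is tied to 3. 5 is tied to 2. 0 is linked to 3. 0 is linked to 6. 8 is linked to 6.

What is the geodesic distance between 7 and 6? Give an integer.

One shortest route is 7 – 2 – 5 – 8 – 6, which uses 4 edges, and at distance 3 from 7 we only reach {3, 8}, which does not include 6. So d(7,6) = 4.

4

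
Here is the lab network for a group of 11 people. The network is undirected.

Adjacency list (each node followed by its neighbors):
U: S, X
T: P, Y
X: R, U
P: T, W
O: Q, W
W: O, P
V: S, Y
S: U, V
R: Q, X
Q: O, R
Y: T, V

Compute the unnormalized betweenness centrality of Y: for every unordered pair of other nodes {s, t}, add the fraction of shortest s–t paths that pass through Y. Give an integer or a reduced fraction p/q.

Pairs whose geodesics pass through Y — O–V: 1; W–V: 1; W–S: 1; P–V: 1; P–S: 1; P–U: 1; T–V: 1; T–S: 1; T–U: 1; T–X: 1.
All other pairs contribute 0.
Summing the contributions gives betweenness(Y) = 10.

10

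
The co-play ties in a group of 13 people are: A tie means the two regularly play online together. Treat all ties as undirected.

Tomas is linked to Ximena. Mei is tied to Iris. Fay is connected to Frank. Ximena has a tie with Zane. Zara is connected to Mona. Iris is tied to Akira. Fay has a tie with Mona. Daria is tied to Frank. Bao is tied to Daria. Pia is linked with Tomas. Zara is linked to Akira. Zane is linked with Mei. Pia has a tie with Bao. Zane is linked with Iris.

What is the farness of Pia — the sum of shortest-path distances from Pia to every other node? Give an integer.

40

Distances from Pia: Akira:5, Bao:1, Daria:2, Fay:4, Frank:3, Iris:4, Mei:4, Mona:5, Tomas:1, Ximena:2, Zane:3, Zara:6.
Sum = 5 + 1 + 2 + 4 + 3 + 4 + 4 + 5 + 1 + 2 + 3 + 6 = 40.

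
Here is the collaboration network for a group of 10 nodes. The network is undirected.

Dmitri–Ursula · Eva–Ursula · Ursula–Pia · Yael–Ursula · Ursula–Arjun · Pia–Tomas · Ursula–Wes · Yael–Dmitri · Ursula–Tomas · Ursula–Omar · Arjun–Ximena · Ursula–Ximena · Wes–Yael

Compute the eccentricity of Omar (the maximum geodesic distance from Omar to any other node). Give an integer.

2

Distances from Omar: Arjun:2, Dmitri:2, Eva:2, Pia:2, Tomas:2, Ursula:1, Wes:2, Ximena:2, Yael:2.
The largest is 2 (to Tomas, Ximena, Dmitri, Yael, Pia, Arjun, Eva, and Wes), so the eccentricity of Omar is 2.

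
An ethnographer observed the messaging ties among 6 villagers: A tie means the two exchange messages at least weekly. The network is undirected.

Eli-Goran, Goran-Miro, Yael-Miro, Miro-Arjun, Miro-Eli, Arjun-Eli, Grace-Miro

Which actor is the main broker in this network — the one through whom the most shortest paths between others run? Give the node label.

Miro

Unnormalized betweenness of each node: Arjun:0, Eli:1/2, Goran:0, Grace:0, Miro:15/2, Yael:0.
Miro has the largest value, 15/2, making it the main broker — the node through which the most shortest paths run.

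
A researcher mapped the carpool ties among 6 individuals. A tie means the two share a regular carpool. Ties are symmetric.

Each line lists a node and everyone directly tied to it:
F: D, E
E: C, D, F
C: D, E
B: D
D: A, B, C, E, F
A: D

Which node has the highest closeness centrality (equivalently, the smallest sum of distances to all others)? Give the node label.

Farness (sum of distances to all others) for each node — A:9, B:9, C:8, D:5, E:7, F:8.
The smallest farness is 5, for D, so D has the highest closeness.

D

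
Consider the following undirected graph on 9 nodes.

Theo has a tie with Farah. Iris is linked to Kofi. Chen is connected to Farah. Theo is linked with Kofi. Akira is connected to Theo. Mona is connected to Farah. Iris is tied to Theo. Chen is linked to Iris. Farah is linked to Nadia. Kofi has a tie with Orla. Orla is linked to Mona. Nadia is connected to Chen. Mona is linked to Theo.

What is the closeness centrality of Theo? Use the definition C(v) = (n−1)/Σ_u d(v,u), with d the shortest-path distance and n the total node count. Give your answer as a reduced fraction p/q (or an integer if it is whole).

Distances from Theo: Akira:1, Chen:2, Farah:1, Iris:1, Kofi:1, Mona:1, Nadia:2, Orla:2. Sum = 11.
n = 9, so closeness = 8/11.

8/11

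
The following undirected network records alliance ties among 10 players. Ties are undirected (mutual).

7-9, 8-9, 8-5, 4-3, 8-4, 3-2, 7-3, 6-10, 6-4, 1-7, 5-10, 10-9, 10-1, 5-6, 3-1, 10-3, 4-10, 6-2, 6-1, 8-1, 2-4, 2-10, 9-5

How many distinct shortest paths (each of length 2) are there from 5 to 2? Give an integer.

The shortest distance is 2. The length-2 paths are: 5–10–2; 5–6–2.
That gives 2 distinct shortest paths.

2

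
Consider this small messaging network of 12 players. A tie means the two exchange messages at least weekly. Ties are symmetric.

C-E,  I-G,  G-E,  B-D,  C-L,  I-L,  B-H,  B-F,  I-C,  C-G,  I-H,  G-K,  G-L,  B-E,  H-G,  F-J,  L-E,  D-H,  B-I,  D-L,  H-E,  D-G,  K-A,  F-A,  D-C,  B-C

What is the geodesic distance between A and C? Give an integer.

One shortest route is A – K – G – C, which uses 3 edges, and at distance 2 from A we only reach {B, G, J}, which does not include C. So d(A,C) = 3.

3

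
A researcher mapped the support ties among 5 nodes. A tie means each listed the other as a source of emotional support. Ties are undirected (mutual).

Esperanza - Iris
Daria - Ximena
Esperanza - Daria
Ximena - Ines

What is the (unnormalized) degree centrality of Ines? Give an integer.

1

Ines is directly tied to Ximena. That is 1 neighbor, so the degree of Ines is 1.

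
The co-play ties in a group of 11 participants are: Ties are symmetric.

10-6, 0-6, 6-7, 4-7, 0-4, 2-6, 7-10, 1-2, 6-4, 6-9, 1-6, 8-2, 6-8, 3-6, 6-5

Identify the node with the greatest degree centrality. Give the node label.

6

Degrees — 0:2, 1:2, 2:3, 3:1, 4:3, 5:1, 6:10, 7:3, 8:2, 9:1, 10:2.
The maximum is 10, attained only by 6.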